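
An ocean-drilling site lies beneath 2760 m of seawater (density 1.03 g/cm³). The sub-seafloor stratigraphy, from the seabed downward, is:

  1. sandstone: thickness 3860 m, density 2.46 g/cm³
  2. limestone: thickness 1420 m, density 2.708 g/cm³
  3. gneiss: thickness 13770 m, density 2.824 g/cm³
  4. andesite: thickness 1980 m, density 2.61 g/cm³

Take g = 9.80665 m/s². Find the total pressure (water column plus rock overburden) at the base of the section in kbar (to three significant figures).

5.91 kbar

seawater: 1030 kg/m³ × 9.80665 m/s² × 2760 m = 2.788×10^7 Pa = 0.2788 kbar
sandstone: 2460 kg/m³ × 9.80665 m/s² × 3860 m = 9.312×10^7 Pa = 0.9312 kbar
limestone: 2708 kg/m³ × 9.80665 m/s² × 1420 m = 3.771×10^7 Pa = 0.3771 kbar
gneiss: 2824 kg/m³ × 9.80665 m/s² × 13770 m = 3.813×10^8 Pa = 3.813 kbar
andesite: 2610 kg/m³ × 9.80665 m/s² × 1980 m = 5.068×10^7 Pa = 0.5068 kbar
Total = 0.2788 + 0.9312 + 0.3771 + 3.813 + 0.5068 = 5.9073 kbar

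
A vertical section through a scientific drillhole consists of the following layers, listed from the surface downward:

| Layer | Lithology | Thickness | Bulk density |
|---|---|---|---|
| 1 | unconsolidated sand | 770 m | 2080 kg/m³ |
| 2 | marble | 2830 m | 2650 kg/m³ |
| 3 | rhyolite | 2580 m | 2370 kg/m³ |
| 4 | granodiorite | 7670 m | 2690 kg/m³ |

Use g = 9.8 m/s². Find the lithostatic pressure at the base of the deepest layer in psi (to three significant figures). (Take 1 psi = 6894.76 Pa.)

unconsolidated sand: 2080 kg/m³ × 9.8 m/s² × 770 m = 1.570×10^7 Pa = 2276 psi
marble: 2650 kg/m³ × 9.8 m/s² × 2830 m = 7.350×10^7 Pa = 10660 psi
rhyolite: 2370 kg/m³ × 9.8 m/s² × 2580 m = 5.992×10^7 Pa = 8691 psi
granodiorite: 2690 kg/m³ × 9.8 m/s² × 7670 m = 2.022×10^8 Pa = 29326 psi
Total = 2276 + 10660 + 8691 + 29326 = 50953 psi

51000 psi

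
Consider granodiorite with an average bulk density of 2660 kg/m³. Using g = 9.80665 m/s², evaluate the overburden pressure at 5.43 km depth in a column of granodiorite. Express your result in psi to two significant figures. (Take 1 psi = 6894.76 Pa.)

granodiorite: 2660 kg/m³ × 9.80665 m/s² × 5430 m = 1.416×10^8 Pa = 20544 psi

21000 psi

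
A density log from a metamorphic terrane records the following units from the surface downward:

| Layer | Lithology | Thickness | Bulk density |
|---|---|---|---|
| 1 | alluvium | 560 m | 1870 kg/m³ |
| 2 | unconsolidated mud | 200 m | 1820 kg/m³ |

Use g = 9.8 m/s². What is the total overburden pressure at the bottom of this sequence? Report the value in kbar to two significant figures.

0.14 kbar

alluvium: 1870 kg/m³ × 9.8 m/s² × 560 m = 1.026×10^7 Pa = 0.1026 kbar
unconsolidated mud: 1820 kg/m³ × 9.8 m/s² × 200 m = 3.567×10^6 Pa = 0.03567 kbar
Total = 0.1026 + 0.03567 = 0.13830 kbar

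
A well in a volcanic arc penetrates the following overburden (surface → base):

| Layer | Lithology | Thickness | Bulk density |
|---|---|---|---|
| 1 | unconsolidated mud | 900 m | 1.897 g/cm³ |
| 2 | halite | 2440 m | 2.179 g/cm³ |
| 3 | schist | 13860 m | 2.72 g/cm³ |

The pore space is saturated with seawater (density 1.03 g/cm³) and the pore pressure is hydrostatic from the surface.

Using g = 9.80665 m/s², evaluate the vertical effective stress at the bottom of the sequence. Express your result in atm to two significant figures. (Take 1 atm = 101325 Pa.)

Overburden (lithostatic) stress σ_v:
unconsolidated mud: 1897 kg/m³ × 9.80665 m/s² × 900 m = 1.674×10^7 Pa = 16.74 MPa
halite: 2179 kg/m³ × 9.80665 m/s² × 2440 m = 5.214×10^7 Pa = 52.14 MPa
schist: 2720 kg/m³ × 9.80665 m/s² × 13860 m = 3.697×10^8 Pa = 369.7 MPa
Total = 16.74 + 52.14 + 369.7 = 438.59 MPa
Pore pressure P_p = 1030 kg/m³ × 9.80665 m/s² × 17200 m = 1.737×10^8 Pa = 173.7 MPa
Effective stress σ' = σ_v − P_p = 438.6 − 173.7 = 264.85 MPa = 2613.9 atm

2600 atm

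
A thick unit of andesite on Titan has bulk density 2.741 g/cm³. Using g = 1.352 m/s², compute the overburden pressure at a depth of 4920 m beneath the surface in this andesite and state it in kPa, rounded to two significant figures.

andesite: 2741 kg/m³ × 1.352 m/s² × 4920 m = 1.823×10^7 Pa = 18233 kPa

18000 kPa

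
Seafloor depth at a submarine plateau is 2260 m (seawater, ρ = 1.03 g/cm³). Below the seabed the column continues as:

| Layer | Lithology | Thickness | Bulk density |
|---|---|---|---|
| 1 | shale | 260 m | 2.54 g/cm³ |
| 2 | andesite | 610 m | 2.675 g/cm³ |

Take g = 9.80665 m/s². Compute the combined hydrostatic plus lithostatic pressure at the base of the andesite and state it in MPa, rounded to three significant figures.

seawater: 1030 kg/m³ × 9.80665 m/s² × 2260 m = 2.283×10^7 Pa = 22.83 MPa
shale: 2540 kg/m³ × 9.80665 m/s² × 260 m = 6.476×10^6 Pa = 6.476 MPa
andesite: 2675 kg/m³ × 9.80665 m/s² × 610 m = 1.600×10^7 Pa = 16.00 MPa
Total = 22.83 + 6.476 + 16.00 = 45.306 MPa

45.3 MPa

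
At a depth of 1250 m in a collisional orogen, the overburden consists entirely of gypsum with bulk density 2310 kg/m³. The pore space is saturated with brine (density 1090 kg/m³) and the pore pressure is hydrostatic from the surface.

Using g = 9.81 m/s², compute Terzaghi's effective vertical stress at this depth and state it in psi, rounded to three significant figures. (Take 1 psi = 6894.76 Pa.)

Overburden (lithostatic) stress σ_v:
gypsum: 2310 kg/m³ × 9.81 m/s² × 1250 m = 2.833×10^7 Pa = 28.33 MPa
Pore pressure P_p = 1090 kg/m³ × 9.81 m/s² × 1250 m = 1.337×10^7 Pa = 13.37 MPa
Effective stress σ' = σ_v − P_p = 28.33 − 13.37 = 14.960 MPa = 2169.8 psi

2170 psi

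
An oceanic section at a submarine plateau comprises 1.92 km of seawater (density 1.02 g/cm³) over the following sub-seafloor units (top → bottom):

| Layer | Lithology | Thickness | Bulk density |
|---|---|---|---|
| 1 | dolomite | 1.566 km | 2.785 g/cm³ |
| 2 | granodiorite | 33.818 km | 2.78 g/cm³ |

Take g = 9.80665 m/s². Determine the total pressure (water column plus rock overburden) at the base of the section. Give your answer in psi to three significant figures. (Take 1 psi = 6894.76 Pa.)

143000 psi

seawater: 1020 kg/m³ × 9.80665 m/s² × 1920 m = 1.921×10^7 Pa = 2785 psi
dolomite: 2785 kg/m³ × 9.80665 m/s² × 1566 m = 4.277×10^7 Pa = 6203 psi
granodiorite: 2780 kg/m³ × 9.80665 m/s² × 33818 m = 9.220×10^8 Pa = 1.337×10^5 psi
Total = 2785 + 6203 + 1.337×10^5 = 1.4271×10^5 psi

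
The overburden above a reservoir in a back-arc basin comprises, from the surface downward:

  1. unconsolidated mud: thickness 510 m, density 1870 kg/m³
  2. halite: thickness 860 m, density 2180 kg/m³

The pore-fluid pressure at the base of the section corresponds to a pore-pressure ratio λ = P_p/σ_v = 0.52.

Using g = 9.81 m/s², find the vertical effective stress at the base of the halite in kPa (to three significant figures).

13300 kPa

Overburden (lithostatic) stress σ_v:
unconsolidated mud: 1870 kg/m³ × 9.81 m/s² × 510 m = 9.356×10^6 Pa = 9.356 MPa
halite: 2180 kg/m³ × 9.81 m/s² × 860 m = 1.839×10^7 Pa = 18.39 MPa
Total = 9.356 + 18.39 = 27.748 MPa
Pore pressure P_p = λ·σ_v = 0.52 × 27.75 MPa = 14.43 MPa
Effective stress σ' = σ_v − P_p = 27.75 − 14.43 = 13.319 MPa = 13319 kPa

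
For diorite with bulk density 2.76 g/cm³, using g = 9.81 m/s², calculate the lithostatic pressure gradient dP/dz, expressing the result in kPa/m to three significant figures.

dP/dz = ρg = 2760 kg/m³ × 9.81 m/s² = 27076 Pa/m
= 27076 Pa/m × (1 kPa/m / 1000.0 Pa/m) = 27.076 kPa/m

27.1 kPa/m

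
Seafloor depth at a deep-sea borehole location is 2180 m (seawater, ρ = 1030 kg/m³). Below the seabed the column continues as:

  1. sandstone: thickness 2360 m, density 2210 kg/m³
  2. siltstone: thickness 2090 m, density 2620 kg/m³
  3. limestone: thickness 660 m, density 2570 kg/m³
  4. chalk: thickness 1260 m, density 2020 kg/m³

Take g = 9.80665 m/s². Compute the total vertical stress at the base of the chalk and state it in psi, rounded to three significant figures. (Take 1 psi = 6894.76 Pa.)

24400 psi

seawater: 1030 kg/m³ × 9.80665 m/s² × 2180 m = 2.202×10^7 Pa = 3194 psi
sandstone: 2210 kg/m³ × 9.80665 m/s² × 2360 m = 5.115×10^7 Pa = 7418 psi
siltstone: 2620 kg/m³ × 9.80665 m/s² × 2090 m = 5.370×10^7 Pa = 7788 psi
limestone: 2570 kg/m³ × 9.80665 m/s² × 660 m = 1.663×10^7 Pa = 2413 psi
chalk: 2020 kg/m³ × 9.80665 m/s² × 1260 m = 2.496×10^7 Pa = 3620 psi
Total = 3194 + 7418 + 7788 + 2413 + 3620 = 24433 psi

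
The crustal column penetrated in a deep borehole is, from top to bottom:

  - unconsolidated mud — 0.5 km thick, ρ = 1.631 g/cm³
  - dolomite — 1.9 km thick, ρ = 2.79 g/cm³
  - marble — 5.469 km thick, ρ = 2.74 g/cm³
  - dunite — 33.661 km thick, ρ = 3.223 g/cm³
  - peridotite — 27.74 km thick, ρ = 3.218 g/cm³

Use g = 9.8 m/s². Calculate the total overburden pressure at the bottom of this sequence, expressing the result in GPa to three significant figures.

unconsolidated mud: 1631 kg/m³ × 9.8 m/s² × 500 m = 7.992×10^6 Pa = 7.992×10^-3 GPa
dolomite: 2790 kg/m³ × 9.8 m/s² × 1900 m = 5.195×10^7 Pa = 0.05195 GPa
marble: 2740 kg/m³ × 9.8 m/s² × 5469 m = 1.469×10^8 Pa = 0.1469 GPa
dunite: 3223 kg/m³ × 9.8 m/s² × 33661 m = 1.063×10^9 Pa = 1.063 GPa
peridotite: 3218 kg/m³ × 9.8 m/s² × 27740 m = 8.748×10^8 Pa = 0.8748 GPa
Total = 7.992×10^-3 + 0.05195 + 0.1469 + 1.063 + 0.8748 = 2.1448 GPa

2.14 GPa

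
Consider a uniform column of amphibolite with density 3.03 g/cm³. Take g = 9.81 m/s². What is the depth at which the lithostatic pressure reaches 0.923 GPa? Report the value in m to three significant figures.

h = P/(ρg) = 0.923 GPa / (3030 kg/m³ × 9.81 m/s²) = 9.230×10^8 Pa / 29724 Pa/m = 31052 m

31100 m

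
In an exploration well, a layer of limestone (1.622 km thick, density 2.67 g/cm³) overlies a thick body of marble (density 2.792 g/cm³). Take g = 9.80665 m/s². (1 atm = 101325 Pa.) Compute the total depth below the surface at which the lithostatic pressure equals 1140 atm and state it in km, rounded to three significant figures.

4.29 km

Pressure at base of upper layers: 2670×9.80665×1622 = 4.247×10^7 Pa = 419.1 atm
Remaining pressure to be supplied by marble: 1.155×10^8 − 4.247×10^7 = 7.304×10^7 Pa
Additional depth in marble = 7.304×10^7 Pa / (2792 kg/m³ × 9.80665 m/s²) = 2667.6 m
Total depth = 1622 m + 2667.6 m = 4289.6 m
= 4.2896 km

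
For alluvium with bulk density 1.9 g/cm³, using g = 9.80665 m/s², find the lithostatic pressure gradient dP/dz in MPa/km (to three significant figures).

18.6 MPa/km

dP/dz = ρg = 1900 kg/m³ × 9.80665 m/s² = 18633 Pa/m
= 18633 Pa/m × (1 MPa/km / 1000.0 Pa/m) = 18.633 MPa/km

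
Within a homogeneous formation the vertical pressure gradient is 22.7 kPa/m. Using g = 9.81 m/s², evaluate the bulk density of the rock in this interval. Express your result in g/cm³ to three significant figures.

2.31 g/cm³

ρ = (dP/dz)/g = 22.7 kPa/m / 9.81 m/s² = 22700 Pa/m / 9.81 m/s² = 2314.0 kg/m³
= 2.314 g/cm³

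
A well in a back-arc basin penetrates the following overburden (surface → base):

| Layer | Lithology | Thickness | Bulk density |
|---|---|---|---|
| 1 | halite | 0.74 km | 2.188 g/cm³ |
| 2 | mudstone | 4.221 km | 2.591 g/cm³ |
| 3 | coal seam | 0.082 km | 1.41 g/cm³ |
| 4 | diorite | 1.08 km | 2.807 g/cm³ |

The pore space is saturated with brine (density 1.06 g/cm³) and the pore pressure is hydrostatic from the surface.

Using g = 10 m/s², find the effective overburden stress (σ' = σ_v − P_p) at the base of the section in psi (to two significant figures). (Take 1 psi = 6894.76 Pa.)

13000 psi

Overburden (lithostatic) stress σ_v:
halite: 2188 kg/m³ × 10 m/s² × 740 m = 1.619×10^7 Pa = 16.19 MPa
mudstone: 2591 kg/m³ × 10 m/s² × 4221 m = 1.094×10^8 Pa = 109.4 MPa
coal seam: 1410 kg/m³ × 10 m/s² × 82 m = 1.156×10^6 Pa = 1.156 MPa
diorite: 2807 kg/m³ × 10 m/s² × 1080 m = 3.032×10^7 Pa = 30.32 MPa
Total = 16.19 + 109.4 + 1.156 + 30.32 = 157.03 MPa
Pore pressure P_p = 1060 kg/m³ × 10 m/s² × 6123 m = 6.490×10^7 Pa = 64.90 MPa
Effective stress σ' = σ_v − P_p = 157.0 − 64.90 = 92.125 MPa = 13362 psi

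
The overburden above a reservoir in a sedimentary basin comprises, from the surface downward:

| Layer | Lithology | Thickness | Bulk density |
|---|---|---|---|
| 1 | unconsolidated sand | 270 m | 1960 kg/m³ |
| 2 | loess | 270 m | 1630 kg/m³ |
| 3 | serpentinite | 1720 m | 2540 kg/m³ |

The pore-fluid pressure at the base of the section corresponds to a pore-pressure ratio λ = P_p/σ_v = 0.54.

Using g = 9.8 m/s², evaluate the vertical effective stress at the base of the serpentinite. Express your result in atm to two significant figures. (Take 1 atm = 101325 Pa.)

Overburden (lithostatic) stress σ_v:
unconsolidated sand: 1960 kg/m³ × 9.8 m/s² × 270 m = 5.186×10^6 Pa = 5.186 MPa
loess: 1630 kg/m³ × 9.8 m/s² × 270 m = 4.313×10^6 Pa = 4.313 MPa
serpentinite: 2540 kg/m³ × 9.8 m/s² × 1720 m = 4.281×10^7 Pa = 42.81 MPa
Total = 5.186 + 4.313 + 42.81 = 52.313 MPa
Pore pressure P_p = λ·σ_v = 0.54 × 52.31 MPa = 28.25 MPa
Effective stress σ' = σ_v − P_p = 52.31 − 28.25 = 24.064 MPa = 237.49 atm

240 atm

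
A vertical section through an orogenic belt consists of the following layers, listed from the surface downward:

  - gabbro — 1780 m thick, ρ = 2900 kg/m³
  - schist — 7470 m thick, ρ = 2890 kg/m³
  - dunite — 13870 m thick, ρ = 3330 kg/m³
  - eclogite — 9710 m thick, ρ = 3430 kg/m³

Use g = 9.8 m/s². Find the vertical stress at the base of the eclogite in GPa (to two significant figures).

gabbro: 2900 kg/m³ × 9.8 m/s² × 1780 m = 5.059×10^7 Pa = 0.05059 GPa
schist: 2890 kg/m³ × 9.8 m/s² × 7470 m = 2.116×10^8 Pa = 0.2116 GPa
dunite: 3330 kg/m³ × 9.8 m/s² × 13870 m = 4.526×10^8 Pa = 0.4526 GPa
eclogite: 3430 kg/m³ × 9.8 m/s² × 9710 m = 3.264×10^8 Pa = 0.3264 GPa
Total = 0.05059 + 0.2116 + 0.4526 + 0.3264 = 1.0412 GPa

1.0 GPa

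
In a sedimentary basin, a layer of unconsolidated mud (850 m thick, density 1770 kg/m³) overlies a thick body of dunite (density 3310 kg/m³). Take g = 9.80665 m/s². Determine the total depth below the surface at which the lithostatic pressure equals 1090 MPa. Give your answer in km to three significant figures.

34.0 km

Pressure at base of upper layers: 1770×9.80665×850 = 1.475×10^7 Pa = 14.75 MPa
Remaining pressure to be supplied by dunite: 1.090×10^9 − 1.475×10^7 = 1.075×10^9 Pa
Additional depth in dunite = 1.075×10^9 Pa / (3310 kg/m³ × 9.80665 m/s²) = 33125 m
Total depth = 850 m + 33125 m = 33975 m
= 33.975 km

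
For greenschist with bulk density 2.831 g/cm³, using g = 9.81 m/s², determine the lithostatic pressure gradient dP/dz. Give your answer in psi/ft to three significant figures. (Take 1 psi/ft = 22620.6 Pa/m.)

1.23 psi/ft

dP/dz = ρg = 2831 kg/m³ × 9.81 m/s² = 27772 Pa/m
= 27772 Pa/m × (1 psi/ft / 22621 Pa/m) = 1.2277 psi/ft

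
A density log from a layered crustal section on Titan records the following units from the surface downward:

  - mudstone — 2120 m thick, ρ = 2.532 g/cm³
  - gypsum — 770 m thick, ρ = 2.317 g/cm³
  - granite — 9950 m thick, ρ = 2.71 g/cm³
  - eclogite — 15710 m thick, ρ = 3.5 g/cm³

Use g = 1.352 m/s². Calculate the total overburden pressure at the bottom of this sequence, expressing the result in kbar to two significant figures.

1.2 kbar

mudstone: 2532 kg/m³ × 1.352 m/s² × 2120 m = 7.257×10^6 Pa = 0.07257 kbar
gypsum: 2317 kg/m³ × 1.352 m/s² × 770 m = 2.412×10^6 Pa = 0.02412 kbar
granite: 2710 kg/m³ × 1.352 m/s² × 9950 m = 3.646×10^7 Pa = 0.3646 kbar
eclogite: 3500 kg/m³ × 1.352 m/s² × 15710 m = 7.434×10^7 Pa = 0.7434 kbar
Total = 0.07257 + 0.02412 + 0.3646 + 0.7434 = 1.2047 kbar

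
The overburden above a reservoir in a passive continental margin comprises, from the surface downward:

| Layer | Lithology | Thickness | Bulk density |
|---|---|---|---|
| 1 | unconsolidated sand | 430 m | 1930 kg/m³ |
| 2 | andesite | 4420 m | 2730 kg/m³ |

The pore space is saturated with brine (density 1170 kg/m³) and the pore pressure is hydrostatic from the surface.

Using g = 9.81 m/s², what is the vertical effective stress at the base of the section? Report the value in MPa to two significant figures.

Overburden (lithostatic) stress σ_v:
unconsolidated sand: 1930 kg/m³ × 9.81 m/s² × 430 m = 8.141×10^6 Pa = 8.141 MPa
andesite: 2730 kg/m³ × 9.81 m/s² × 4420 m = 1.184×10^8 Pa = 118.4 MPa
Total = 8.141 + 118.4 = 126.51 MPa
Pore pressure P_p = 1170 kg/m³ × 9.81 m/s² × 4850 m = 5.567×10^7 Pa = 55.67 MPa
Effective stress σ' = σ_v − P_p = 126.5 − 55.67 = 70.848 MPa

71 MPa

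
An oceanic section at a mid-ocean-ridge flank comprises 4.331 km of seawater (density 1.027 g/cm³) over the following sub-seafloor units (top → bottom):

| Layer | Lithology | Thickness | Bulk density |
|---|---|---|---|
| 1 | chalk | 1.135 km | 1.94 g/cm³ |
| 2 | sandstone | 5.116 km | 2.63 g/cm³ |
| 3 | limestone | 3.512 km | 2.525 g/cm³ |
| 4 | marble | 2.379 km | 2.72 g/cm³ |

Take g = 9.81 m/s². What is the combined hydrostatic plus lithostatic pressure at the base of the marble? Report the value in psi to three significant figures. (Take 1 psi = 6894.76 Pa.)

50400 psi

seawater: 1027 kg/m³ × 9.81 m/s² × 4331 m = 4.363×10^7 Pa = 6329 psi
chalk: 1940 kg/m³ × 9.81 m/s² × 1135 m = 2.160×10^7 Pa = 3133 psi
sandstone: 2630 kg/m³ × 9.81 m/s² × 5116 m = 1.320×10^8 Pa = 19144 psi
limestone: 2525 kg/m³ × 9.81 m/s² × 3512 m = 8.699×10^7 Pa = 12617 psi
marble: 2720 kg/m³ × 9.81 m/s² × 2379 m = 6.348×10^7 Pa = 9207 psi
Total = 6329 + 3133 + 19144 + 12617 + 9207 = 50430 psi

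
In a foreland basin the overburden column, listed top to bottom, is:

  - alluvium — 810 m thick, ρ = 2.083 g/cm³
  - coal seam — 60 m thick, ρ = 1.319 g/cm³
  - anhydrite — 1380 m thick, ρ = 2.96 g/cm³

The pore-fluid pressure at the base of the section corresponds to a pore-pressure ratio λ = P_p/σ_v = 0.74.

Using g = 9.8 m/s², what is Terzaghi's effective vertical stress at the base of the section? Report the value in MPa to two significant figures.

15 MPa

Overburden (lithostatic) stress σ_v:
alluvium: 2083 kg/m³ × 9.8 m/s² × 810 m = 1.653×10^7 Pa = 16.53 MPa
coal seam: 1319 kg/m³ × 9.8 m/s² × 60 m = 7.756×10^5 Pa = 0.7756 MPa
anhydrite: 2960 kg/m³ × 9.8 m/s² × 1380 m = 4.003×10^7 Pa = 40.03 MPa
Total = 16.53 + 0.7756 + 40.03 = 57.341 MPa
Pore pressure P_p = λ·σ_v = 0.74 × 57.34 MPa = 42.43 MPa
Effective stress σ' = σ_v − P_p = 57.34 − 42.43 = 14.909 MPa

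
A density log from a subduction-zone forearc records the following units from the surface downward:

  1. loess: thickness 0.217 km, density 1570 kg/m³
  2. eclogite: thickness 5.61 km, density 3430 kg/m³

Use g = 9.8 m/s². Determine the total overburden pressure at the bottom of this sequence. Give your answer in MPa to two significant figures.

190 MPa

loess: 1570 kg/m³ × 9.8 m/s² × 217 m = 3.339×10^6 Pa = 3.339 MPa
eclogite: 3430 kg/m³ × 9.8 m/s² × 5610 m = 1.886×10^8 Pa = 188.6 MPa
Total = 3.339 + 188.6 = 191.91 MPa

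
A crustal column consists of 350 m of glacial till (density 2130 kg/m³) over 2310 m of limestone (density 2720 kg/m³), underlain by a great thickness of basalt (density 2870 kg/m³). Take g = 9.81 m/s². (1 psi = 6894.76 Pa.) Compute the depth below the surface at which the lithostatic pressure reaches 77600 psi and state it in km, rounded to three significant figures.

19.2 km

Pressure at base of upper layers: 2130×9.81×350 + 2720×9.81×2310 = 6.895×10^7 Pa = 10001 psi
Remaining pressure to be supplied by basalt: 5.350×10^8 − 6.895×10^7 = 4.661×10^8 Pa
Additional depth in basalt = 4.661×10^8 Pa / (2870 kg/m³ × 9.81 m/s²) = 16554 m
Total depth = 2660 m + 16554 m = 19214 m
= 19.214 km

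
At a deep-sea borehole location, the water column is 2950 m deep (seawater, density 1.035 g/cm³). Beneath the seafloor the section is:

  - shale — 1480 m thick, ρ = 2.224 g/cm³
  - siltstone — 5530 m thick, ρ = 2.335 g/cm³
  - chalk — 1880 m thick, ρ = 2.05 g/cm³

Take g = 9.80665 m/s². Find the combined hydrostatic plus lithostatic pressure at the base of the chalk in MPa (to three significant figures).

227 MPa

seawater: 1035 kg/m³ × 9.80665 m/s² × 2950 m = 2.994×10^7 Pa = 29.94 MPa
shale: 2224 kg/m³ × 9.80665 m/s² × 1480 m = 3.228×10^7 Pa = 32.28 MPa
siltstone: 2335 kg/m³ × 9.80665 m/s² × 5530 m = 1.266×10^8 Pa = 126.6 MPa
chalk: 2050 kg/m³ × 9.80665 m/s² × 1880 m = 3.779×10^7 Pa = 37.79 MPa
Total = 29.94 + 32.28 + 126.6 + 37.79 = 226.64 MPa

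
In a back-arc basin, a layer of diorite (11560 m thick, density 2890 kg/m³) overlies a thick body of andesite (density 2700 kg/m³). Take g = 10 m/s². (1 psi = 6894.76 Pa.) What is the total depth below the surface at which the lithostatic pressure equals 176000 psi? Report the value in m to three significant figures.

Pressure at base of upper layers: 2890×10×11560 = 3.341×10^8 Pa = 48455 psi
Remaining pressure to be supplied by andesite: 1.213×10^9 − 3.341×10^8 = 8.794×10^8 Pa
Additional depth in andesite = 8.794×10^8 Pa / (2700 kg/m³ × 10 m/s²) = 32570 m
Total depth = 11560 m + 32570 m = 44130 m

44100 m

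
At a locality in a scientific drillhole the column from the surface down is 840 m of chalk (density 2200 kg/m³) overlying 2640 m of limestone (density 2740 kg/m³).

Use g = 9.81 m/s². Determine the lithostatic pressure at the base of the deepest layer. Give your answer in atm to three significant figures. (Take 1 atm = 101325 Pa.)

879 atm

chalk: 2200 kg/m³ × 9.81 m/s² × 840 m = 1.813×10^7 Pa = 178.9 atm
limestone: 2740 kg/m³ × 9.81 m/s² × 2640 m = 7.096×10^7 Pa = 700.3 atm
Total = 178.9 + 700.3 = 879.25 atm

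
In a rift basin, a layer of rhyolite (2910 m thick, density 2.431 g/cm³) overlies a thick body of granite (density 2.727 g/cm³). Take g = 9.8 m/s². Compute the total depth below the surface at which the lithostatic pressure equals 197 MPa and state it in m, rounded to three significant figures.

7690 m

Pressure at base of upper layers: 2431×9.8×2910 = 6.933×10^7 Pa = 69.33 MPa
Remaining pressure to be supplied by granite: 1.970×10^8 − 6.933×10^7 = 1.277×10^8 Pa
Additional depth in granite = 1.277×10^8 Pa / (2727 kg/m³ × 9.8 m/s²) = 4777.3 m
Total depth = 2910 m + 4777.3 m = 7687.3 m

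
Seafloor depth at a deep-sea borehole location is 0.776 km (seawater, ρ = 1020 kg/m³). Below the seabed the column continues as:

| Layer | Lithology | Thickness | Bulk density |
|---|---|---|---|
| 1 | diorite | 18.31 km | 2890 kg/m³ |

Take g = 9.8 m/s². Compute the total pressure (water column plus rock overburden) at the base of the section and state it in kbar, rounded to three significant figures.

5.26 kbar

seawater: 1020 kg/m³ × 9.8 m/s² × 776 m = 7.757×10^6 Pa = 0.07757 kbar
diorite: 2890 kg/m³ × 9.8 m/s² × 18310 m = 5.186×10^8 Pa = 5.186 kbar
Total = 0.07757 + 5.186 = 5.2633 kbar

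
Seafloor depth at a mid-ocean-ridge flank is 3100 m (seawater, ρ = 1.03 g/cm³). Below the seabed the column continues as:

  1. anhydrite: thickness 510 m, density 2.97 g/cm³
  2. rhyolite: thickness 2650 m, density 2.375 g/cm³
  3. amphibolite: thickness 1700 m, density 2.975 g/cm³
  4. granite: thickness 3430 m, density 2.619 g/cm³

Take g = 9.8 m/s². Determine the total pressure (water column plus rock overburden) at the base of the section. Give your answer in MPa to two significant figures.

250 MPa

seawater: 1030 kg/m³ × 9.8 m/s² × 3100 m = 3.129×10^7 Pa = 31.29 MPa
anhydrite: 2970 kg/m³ × 9.8 m/s² × 510 m = 1.484×10^7 Pa = 14.84 MPa
rhyolite: 2375 kg/m³ × 9.8 m/s² × 2650 m = 6.168×10^7 Pa = 61.68 MPa
amphibolite: 2975 kg/m³ × 9.8 m/s² × 1700 m = 4.956×10^7 Pa = 49.56 MPa
granite: 2619 kg/m³ × 9.8 m/s² × 3430 m = 8.804×10^7 Pa = 88.04 MPa
Total = 31.29 + 14.84 + 61.68 + 49.56 + 88.04 = 245.41 MPa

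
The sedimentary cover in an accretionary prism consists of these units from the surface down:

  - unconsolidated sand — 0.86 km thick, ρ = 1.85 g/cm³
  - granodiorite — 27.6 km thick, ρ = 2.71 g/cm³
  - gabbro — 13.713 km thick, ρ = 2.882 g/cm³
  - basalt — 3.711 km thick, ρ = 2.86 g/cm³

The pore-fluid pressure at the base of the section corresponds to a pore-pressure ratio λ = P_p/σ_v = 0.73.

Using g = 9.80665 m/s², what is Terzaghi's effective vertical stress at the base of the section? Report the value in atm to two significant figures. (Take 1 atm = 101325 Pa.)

3300 atm

Overburden (lithostatic) stress σ_v:
unconsolidated sand: 1850 kg/m³ × 9.80665 m/s² × 860 m = 1.560×10^7 Pa = 15.60 MPa
granodiorite: 2710 kg/m³ × 9.80665 m/s² × 27600 m = 7.335×10^8 Pa = 733.5 MPa
gabbro: 2882 kg/m³ × 9.80665 m/s² × 13713 m = 3.876×10^8 Pa = 387.6 MPa
basalt: 2860 kg/m³ × 9.80665 m/s² × 3711 m = 1.041×10^8 Pa = 104.1 MPa
Total = 15.60 + 733.5 + 387.6 + 104.1 = 1240.8 MPa
Pore pressure P_p = λ·σ_v = 0.73 × 1241 MPa = 905.7 MPa
Effective stress σ' = σ_v − P_p = 1241 − 905.7 = 335.00 MPa = 3306.2 atm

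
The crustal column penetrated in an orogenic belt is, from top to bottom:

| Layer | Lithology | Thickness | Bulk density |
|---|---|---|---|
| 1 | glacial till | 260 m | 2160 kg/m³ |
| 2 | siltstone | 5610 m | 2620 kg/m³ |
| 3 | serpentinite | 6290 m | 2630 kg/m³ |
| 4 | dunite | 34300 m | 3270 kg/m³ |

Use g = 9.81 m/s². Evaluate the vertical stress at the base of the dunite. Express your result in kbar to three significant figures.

14.1 kbar

glacial till: 2160 kg/m³ × 9.81 m/s² × 260 m = 5.509×10^6 Pa = 0.05509 kbar
siltstone: 2620 kg/m³ × 9.81 m/s² × 5610 m = 1.442×10^8 Pa = 1.442 kbar
serpentinite: 2630 kg/m³ × 9.81 m/s² × 6290 m = 1.623×10^8 Pa = 1.623 kbar
dunite: 3270 kg/m³ × 9.81 m/s² × 34300 m = 1.100×10^9 Pa = 11.00 kbar
Total = 0.05509 + 1.442 + 1.623 + 11.00 = 14.123 kbar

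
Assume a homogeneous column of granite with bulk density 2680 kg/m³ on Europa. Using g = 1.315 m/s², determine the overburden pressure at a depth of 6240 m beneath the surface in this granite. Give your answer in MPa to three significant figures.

22.0 MPa

granite: 2680 kg/m³ × 1.315 m/s² × 6240 m = 2.199×10^7 Pa = 21.99 MPa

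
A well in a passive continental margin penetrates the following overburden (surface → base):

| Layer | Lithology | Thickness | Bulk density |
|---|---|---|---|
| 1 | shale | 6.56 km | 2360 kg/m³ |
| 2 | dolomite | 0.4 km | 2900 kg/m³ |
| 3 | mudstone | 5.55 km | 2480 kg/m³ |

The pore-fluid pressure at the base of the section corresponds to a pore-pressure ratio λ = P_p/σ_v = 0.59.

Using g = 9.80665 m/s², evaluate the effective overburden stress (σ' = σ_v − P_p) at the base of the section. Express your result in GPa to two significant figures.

Overburden (lithostatic) stress σ_v:
shale: 2360 kg/m³ × 9.80665 m/s² × 6560 m = 1.518×10^8 Pa = 151.8 MPa
dolomite: 2900 kg/m³ × 9.80665 m/s² × 400 m = 1.138×10^7 Pa = 11.38 MPa
mudstone: 2480 kg/m³ × 9.80665 m/s² × 5550 m = 1.350×10^8 Pa = 135.0 MPa
Total = 151.8 + 11.38 + 135.0 = 298.18 MPa
Pore pressure P_p = λ·σ_v = 0.59 × 298.2 MPa = 175.9 MPa
Effective stress σ' = σ_v − P_p = 298.2 − 175.9 = 122.25 MPa = 0.12225 GPa

0.12 GPa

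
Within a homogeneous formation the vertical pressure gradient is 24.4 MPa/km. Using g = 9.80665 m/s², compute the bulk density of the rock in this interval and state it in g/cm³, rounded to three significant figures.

ρ = (dP/dz)/g = 24.4 MPa/km / 9.80665 m/s² = 24400 Pa/m / 9.80665 m/s² = 2488.1 kg/m³
= 2.488 g/cm³

2.49 g/cm³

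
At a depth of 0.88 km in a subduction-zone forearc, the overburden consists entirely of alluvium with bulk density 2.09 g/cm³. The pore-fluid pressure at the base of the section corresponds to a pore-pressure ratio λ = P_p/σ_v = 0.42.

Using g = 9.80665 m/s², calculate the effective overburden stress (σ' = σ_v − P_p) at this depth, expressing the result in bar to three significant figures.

Overburden (lithostatic) stress σ_v:
alluvium: 2090 kg/m³ × 9.80665 m/s² × 880 m = 1.804×10^7 Pa = 18.04 MPa
Pore pressure P_p = λ·σ_v = 0.42 × 18.04 MPa = 7.575 MPa
Effective stress σ' = σ_v − P_p = 18.04 − 7.575 = 10.461 MPa = 104.61 bar

105 bar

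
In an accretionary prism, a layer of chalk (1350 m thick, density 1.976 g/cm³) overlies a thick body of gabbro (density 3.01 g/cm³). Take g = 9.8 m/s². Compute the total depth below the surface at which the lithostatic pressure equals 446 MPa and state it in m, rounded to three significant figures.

Pressure at base of upper layers: 1976×9.8×1350 = 2.614×10^7 Pa = 26.14 MPa
Remaining pressure to be supplied by gabbro: 4.460×10^8 − 2.614×10^7 = 4.199×10^8 Pa
Additional depth in gabbro = 4.199×10^8 Pa / (3010 kg/m³ × 9.8 m/s²) = 14233 m
Total depth = 1350 m + 14233 m = 15583 m

15600 m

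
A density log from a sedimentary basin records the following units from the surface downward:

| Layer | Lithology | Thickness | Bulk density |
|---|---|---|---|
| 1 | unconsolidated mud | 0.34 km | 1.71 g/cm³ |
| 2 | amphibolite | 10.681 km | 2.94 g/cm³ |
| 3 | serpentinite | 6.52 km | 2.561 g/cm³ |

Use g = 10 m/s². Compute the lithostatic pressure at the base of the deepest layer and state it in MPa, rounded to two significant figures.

490 MPa

unconsolidated mud: 1710 kg/m³ × 10 m/s² × 340 m = 5.814×10^6 Pa = 5.814 MPa
amphibolite: 2940 kg/m³ × 10 m/s² × 10681 m = 3.140×10^8 Pa = 314.0 MPa
serpentinite: 2561 kg/m³ × 10 m/s² × 6520 m = 1.670×10^8 Pa = 167.0 MPa
Total = 5.814 + 314.0 + 167.0 = 486.81 MPa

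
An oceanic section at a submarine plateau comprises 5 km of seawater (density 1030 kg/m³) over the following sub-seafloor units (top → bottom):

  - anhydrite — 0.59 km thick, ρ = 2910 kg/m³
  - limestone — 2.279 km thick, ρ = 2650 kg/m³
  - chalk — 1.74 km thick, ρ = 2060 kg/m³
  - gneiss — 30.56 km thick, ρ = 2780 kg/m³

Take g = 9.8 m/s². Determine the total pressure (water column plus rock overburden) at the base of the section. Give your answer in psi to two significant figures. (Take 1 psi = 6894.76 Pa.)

seawater: 1030 kg/m³ × 9.8 m/s² × 5000 m = 5.047×10^7 Pa = 7320 psi
anhydrite: 2910 kg/m³ × 9.8 m/s² × 590 m = 1.683×10^7 Pa = 2440 psi
limestone: 2650 kg/m³ × 9.8 m/s² × 2279 m = 5.919×10^7 Pa = 8584 psi
chalk: 2060 kg/m³ × 9.8 m/s² × 1740 m = 3.513×10^7 Pa = 5095 psi
gneiss: 2780 kg/m³ × 9.8 m/s² × 30560 m = 8.326×10^8 Pa = 1.208×10^5 psi
Total = 7320 + 2440 + 8584 + 5095 + 1.208×10^5 = 1.4419×10^5 psi

140000 psi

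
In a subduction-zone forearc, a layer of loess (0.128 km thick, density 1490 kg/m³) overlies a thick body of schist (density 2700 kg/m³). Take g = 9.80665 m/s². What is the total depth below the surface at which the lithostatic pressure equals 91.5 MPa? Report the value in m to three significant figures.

Pressure at base of upper layers: 1490×9.80665×128 = 1.870×10^6 Pa = 1.870 MPa
Remaining pressure to be supplied by schist: 9.150×10^7 − 1.870×10^6 = 8.963×10^7 Pa
Additional depth in schist = 8.963×10^7 Pa / (2700 kg/m³ × 9.80665 m/s²) = 3385.1 m
Total depth = 128 m + 3385.1 m = 3513.1 m

3510 m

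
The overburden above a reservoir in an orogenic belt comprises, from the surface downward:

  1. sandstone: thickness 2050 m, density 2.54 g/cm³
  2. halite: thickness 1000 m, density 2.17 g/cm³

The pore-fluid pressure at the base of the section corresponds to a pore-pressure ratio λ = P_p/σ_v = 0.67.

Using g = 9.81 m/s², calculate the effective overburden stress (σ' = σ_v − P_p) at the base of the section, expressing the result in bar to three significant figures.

239 bar

Overburden (lithostatic) stress σ_v:
sandstone: 2540 kg/m³ × 9.81 m/s² × 2050 m = 5.108×10^7 Pa = 51.08 MPa
halite: 2170 kg/m³ × 9.81 m/s² × 1000 m = 2.129×10^7 Pa = 21.29 MPa
Total = 51.08 + 21.29 = 72.368 MPa
Pore pressure P_p = λ·σ_v = 0.67 × 72.37 MPa = 48.49 MPa
Effective stress σ' = σ_v − P_p = 72.37 − 48.49 = 23.882 MPa = 238.82 bar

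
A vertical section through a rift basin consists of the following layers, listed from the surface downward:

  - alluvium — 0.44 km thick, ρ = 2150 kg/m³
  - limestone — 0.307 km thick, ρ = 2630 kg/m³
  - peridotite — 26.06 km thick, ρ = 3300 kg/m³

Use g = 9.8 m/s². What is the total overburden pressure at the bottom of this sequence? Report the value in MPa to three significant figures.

alluvium: 2150 kg/m³ × 9.8 m/s² × 440 m = 9.271×10^6 Pa = 9.271 MPa
limestone: 2630 kg/m³ × 9.8 m/s² × 307 m = 7.913×10^6 Pa = 7.913 MPa
peridotite: 3300 kg/m³ × 9.8 m/s² × 26060 m = 8.428×10^8 Pa = 842.8 MPa
Total = 9.271 + 7.913 + 842.8 = 859.96 MPa

860 MPa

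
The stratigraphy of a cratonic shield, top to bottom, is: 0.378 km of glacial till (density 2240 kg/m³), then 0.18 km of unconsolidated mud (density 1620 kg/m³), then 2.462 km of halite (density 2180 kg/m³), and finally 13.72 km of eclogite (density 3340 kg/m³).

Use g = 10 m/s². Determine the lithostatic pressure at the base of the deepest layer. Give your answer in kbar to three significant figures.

glacial till: 2240 kg/m³ × 10 m/s² × 378 m = 8.467×10^6 Pa = 0.08467 kbar
unconsolidated mud: 1620 kg/m³ × 10 m/s² × 180 m = 2.916×10^6 Pa = 0.02916 kbar
halite: 2180 kg/m³ × 10 m/s² × 2462 m = 5.367×10^7 Pa = 0.5367 kbar
eclogite: 3340 kg/m³ × 10 m/s² × 13720 m = 4.582×10^8 Pa = 4.582 kbar
Total = 0.08467 + 0.02916 + 0.5367 + 4.582 = 5.2330 kbar

5.23 kbar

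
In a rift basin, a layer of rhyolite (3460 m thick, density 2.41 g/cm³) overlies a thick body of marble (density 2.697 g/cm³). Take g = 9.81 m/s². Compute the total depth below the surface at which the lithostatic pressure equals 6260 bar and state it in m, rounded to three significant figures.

Pressure at base of upper layers: 2410×9.81×3460 = 8.180×10^7 Pa = 818.0 bar
Remaining pressure to be supplied by marble: 6.260×10^8 − 8.180×10^7 = 5.442×10^8 Pa
Additional depth in marble = 5.442×10^8 Pa / (2697 kg/m³ × 9.81 m/s²) = 20569 m
Total depth = 3460 m + 20569 m = 24029 m

24000 m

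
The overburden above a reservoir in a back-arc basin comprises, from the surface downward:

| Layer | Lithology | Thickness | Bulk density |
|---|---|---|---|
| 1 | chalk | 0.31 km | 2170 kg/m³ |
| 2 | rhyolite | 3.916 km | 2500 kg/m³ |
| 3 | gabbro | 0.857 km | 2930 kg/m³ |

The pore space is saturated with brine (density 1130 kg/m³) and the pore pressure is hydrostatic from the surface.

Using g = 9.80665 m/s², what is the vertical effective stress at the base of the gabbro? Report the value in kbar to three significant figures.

0.709 kbar

Overburden (lithostatic) stress σ_v:
chalk: 2170 kg/m³ × 9.80665 m/s² × 310 m = 6.597×10^6 Pa = 6.597 MPa
rhyolite: 2500 kg/m³ × 9.80665 m/s² × 3916 m = 9.601×10^7 Pa = 96.01 MPa
gabbro: 2930 kg/m³ × 9.80665 m/s² × 857 m = 2.462×10^7 Pa = 24.62 MPa
Total = 6.597 + 96.01 + 24.62 = 127.23 MPa
Pore pressure P_p = 1130 kg/m³ × 9.80665 m/s² × 5083 m = 5.633×10^7 Pa = 56.33 MPa
Effective stress σ' = σ_v − P_p = 127.2 − 56.33 = 70.901 MPa = 0.70901 kbar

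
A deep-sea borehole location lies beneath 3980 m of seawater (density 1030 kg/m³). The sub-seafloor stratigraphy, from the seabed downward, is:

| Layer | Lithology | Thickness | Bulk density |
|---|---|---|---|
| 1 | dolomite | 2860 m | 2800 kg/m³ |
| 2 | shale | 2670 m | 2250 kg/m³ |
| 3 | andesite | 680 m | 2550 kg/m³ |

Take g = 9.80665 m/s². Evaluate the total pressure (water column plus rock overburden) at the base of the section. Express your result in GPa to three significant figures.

seawater: 1030 kg/m³ × 9.80665 m/s² × 3980 m = 4.020×10^7 Pa = 0.04020 GPa
dolomite: 2800 kg/m³ × 9.80665 m/s² × 2860 m = 7.853×10^7 Pa = 0.07853 GPa
shale: 2250 kg/m³ × 9.80665 m/s² × 2670 m = 5.891×10^7 Pa = 0.05891 GPa
andesite: 2550 kg/m³ × 9.80665 m/s² × 680 m = 1.700×10^7 Pa = 0.01700 GPa
Total = 0.04020 + 0.07853 + 0.05891 + 0.01700 = 0.19465 GPa

0.195 GPa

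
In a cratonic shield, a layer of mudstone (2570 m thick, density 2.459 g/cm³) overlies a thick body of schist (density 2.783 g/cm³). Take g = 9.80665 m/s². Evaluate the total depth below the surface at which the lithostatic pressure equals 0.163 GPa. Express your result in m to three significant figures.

6270 m

Pressure at base of upper layers: 2459×9.80665×2570 = 6.197×10^7 Pa = 0.06197 GPa
Remaining pressure to be supplied by schist: 1.630×10^8 − 6.197×10^7 = 1.010×10^8 Pa
Additional depth in schist = 1.010×10^8 Pa / (2783 kg/m³ × 9.80665 m/s²) = 3701.7 m
Total depth = 2570 m + 3701.7 m = 6271.7 m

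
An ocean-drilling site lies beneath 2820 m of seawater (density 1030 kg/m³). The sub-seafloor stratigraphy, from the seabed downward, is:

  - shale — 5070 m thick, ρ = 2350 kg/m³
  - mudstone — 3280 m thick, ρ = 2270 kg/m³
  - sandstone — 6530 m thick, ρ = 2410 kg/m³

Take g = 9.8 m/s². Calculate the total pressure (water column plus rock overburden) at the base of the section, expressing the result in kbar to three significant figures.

seawater: 1030 kg/m³ × 9.8 m/s² × 2820 m = 2.847×10^7 Pa = 0.2847 kbar
shale: 2350 kg/m³ × 9.8 m/s² × 5070 m = 1.168×10^8 Pa = 1.168 kbar
mudstone: 2270 kg/m³ × 9.8 m/s² × 3280 m = 7.297×10^7 Pa = 0.7297 kbar
sandstone: 2410 kg/m³ × 9.8 m/s² × 6530 m = 1.542×10^8 Pa = 1.542 kbar
Total = 0.2847 + 1.168 + 0.7297 + 1.542 = 3.7242 kbar

3.72 kbar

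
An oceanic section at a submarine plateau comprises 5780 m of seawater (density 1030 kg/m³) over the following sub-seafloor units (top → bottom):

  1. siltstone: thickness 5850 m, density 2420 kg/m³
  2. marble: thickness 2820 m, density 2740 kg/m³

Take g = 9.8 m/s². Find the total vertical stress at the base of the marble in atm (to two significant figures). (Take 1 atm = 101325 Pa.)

2700 atm

seawater: 1030 kg/m³ × 9.8 m/s² × 5780 m = 5.834×10^7 Pa = 575.8 atm
siltstone: 2420 kg/m³ × 9.8 m/s² × 5850 m = 1.387×10^8 Pa = 1369 atm
marble: 2740 kg/m³ × 9.8 m/s² × 2820 m = 7.572×10^7 Pa = 747.3 atm
Total = 575.8 + 1369 + 747.3 = 2692.4 atm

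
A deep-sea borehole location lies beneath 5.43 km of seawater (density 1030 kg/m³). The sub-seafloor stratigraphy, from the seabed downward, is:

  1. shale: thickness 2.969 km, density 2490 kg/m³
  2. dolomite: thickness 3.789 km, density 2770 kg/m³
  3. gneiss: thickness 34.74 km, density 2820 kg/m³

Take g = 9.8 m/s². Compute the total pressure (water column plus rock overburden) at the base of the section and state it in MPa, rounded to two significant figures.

1200 MPa

seawater: 1030 kg/m³ × 9.8 m/s² × 5430 m = 5.481×10^7 Pa = 54.81 MPa
shale: 2490 kg/m³ × 9.8 m/s² × 2969 m = 7.245×10^7 Pa = 72.45 MPa
dolomite: 2770 kg/m³ × 9.8 m/s² × 3789 m = 1.029×10^8 Pa = 102.9 MPa
gneiss: 2820 kg/m³ × 9.8 m/s² × 34740 m = 9.601×10^8 Pa = 960.1 MPa
Total = 54.81 + 72.45 + 102.9 + 960.1 = 1190.2 MPa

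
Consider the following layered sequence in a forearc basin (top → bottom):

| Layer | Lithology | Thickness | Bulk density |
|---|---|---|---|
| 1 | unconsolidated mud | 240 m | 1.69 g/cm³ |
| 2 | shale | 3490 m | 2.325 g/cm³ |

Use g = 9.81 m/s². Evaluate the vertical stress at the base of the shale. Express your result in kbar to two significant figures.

0.84 kbar

unconsolidated mud: 1690 kg/m³ × 9.81 m/s² × 240 m = 3.979×10^6 Pa = 0.03979 kbar
shale: 2325 kg/m³ × 9.81 m/s² × 3490 m = 7.960×10^7 Pa = 0.7960 kbar
Total = 0.03979 + 0.7960 = 0.83580 kbar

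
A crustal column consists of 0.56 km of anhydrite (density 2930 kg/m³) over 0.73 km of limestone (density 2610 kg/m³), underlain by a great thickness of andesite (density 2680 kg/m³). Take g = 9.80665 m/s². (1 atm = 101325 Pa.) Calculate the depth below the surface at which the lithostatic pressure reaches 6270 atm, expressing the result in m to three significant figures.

24100 m

Pressure at base of upper layers: 2930×9.80665×560 + 2610×9.80665×730 = 3.478×10^7 Pa = 343.2 atm
Remaining pressure to be supplied by andesite: 6.353×10^8 − 3.478×10^7 = 6.005×10^8 Pa
Additional depth in andesite = 6.005×10^8 Pa / (2680 kg/m³ × 9.80665 m/s²) = 22850 m
Total depth = 1290 m + 22850 m = 24140 m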